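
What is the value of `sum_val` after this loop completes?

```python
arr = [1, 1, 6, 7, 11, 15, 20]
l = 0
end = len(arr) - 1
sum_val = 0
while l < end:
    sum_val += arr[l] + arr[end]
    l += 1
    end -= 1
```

Sum of pairs from ends
`sum_val` takes the values: 0 → 21 → 37 → 54

Answer: 54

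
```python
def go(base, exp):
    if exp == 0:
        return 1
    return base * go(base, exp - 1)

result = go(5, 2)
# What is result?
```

go(5, 2) = 5 * 5 = 25

Answer: 25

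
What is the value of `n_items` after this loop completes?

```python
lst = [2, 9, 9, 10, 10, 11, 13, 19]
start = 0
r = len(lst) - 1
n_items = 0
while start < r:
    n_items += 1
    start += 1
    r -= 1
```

Iterations until pointers meet (list length 8)
`n_items` takes the values: 0 → 1 → 2 → 3 → 4

Answer: 4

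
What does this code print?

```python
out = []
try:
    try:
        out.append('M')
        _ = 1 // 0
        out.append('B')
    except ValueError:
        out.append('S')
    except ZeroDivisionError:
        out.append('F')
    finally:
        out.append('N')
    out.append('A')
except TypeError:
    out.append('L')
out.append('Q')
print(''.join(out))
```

Execution trace: 'M' (inner try body) → 'F' (inner except ZeroDivisionError) → 'N' (inner finally) → 'A' (try body, no exception) → 'Q' (after the try/except). Output: MFNAQ

Answer: MFNAQ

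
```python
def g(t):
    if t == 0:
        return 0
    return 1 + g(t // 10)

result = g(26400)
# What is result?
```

Count of digits of 26400: 5

Answer: 5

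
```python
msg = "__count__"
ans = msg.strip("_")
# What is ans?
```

Trace:
`msg = "__count__"` → msg = '__count__'
`ans = msg.strip("_")` → ans = 'count'
So ans = 'count'

Answer: 'count'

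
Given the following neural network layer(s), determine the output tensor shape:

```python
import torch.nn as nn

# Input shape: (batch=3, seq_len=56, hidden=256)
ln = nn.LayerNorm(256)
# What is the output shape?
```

Input: (3, 56, 256) -> Output: (3, 56, 256)

Answer: (3, 56, 256)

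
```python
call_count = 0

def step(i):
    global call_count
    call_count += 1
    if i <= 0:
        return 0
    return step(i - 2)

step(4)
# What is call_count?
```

Linear recursion stepping by 2: 3 calls from i=4 down to ≤0.

Answer: 3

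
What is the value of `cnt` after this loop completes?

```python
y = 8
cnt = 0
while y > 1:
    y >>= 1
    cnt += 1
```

Count right shifts until 1
`cnt` takes the values: 0 → 1 → 2 → 3

Answer: 3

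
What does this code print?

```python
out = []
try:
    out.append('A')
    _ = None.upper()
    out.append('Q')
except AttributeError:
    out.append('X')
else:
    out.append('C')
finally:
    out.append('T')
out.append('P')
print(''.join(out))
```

Execution trace: 'A' (try body) → 'X' (except AttributeError) → 'T' (finally) → 'P' (after the try/except). Output: AXTP

Answer: AXTP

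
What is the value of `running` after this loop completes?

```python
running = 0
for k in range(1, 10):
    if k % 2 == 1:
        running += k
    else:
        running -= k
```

Add odd, subtract even
`running` takes the values: 0 → 1 → -1 → 2 → -2 → 3 → -3 → 4 → -4 → 5

Answer: 5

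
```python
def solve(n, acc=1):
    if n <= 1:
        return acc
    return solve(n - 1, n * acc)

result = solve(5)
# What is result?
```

Accumulator trace (n, acc): (5, 1) -> (4, 5) -> (3, 20) -> (2, 60) -> (1, 120) -> return 120

Answer: 120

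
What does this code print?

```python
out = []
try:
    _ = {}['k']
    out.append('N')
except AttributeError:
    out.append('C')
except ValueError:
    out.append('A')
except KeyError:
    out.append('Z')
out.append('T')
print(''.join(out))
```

Execution trace: 'Z' (except KeyError) → 'T' (after the try/except). Output: ZT

Answer: ZT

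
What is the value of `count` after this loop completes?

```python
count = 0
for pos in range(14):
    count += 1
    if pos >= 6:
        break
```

Loop breaks when pos reaches 6, count is 7
`count` takes the values: 0 → 1 → 2 → 3 → 4 → 5 → 6 → 7

Answer: 7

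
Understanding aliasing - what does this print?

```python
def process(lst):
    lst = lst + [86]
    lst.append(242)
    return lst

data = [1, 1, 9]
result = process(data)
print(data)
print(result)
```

Key concept: rebinding parameter vs mutation.
Step by step:
`data = [1, 1, 9]` → data = [1, 1, 9]
`result = process(data)` → result = [1, 1, 9, 86, 242]
`print(data)` → prints [1, 1, 9]
`print(result)` → prints [1, 1, 9, 86, 242]

Answer:
[1, 1, 9]
[1, 1, 9, 86, 242]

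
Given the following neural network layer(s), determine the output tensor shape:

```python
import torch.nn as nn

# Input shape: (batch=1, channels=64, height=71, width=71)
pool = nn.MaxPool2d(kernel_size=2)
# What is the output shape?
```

Input: (1, 64, 71, 71) -> Output: (1, 64, 35, 35)

Answer: (1, 64, 35, 35)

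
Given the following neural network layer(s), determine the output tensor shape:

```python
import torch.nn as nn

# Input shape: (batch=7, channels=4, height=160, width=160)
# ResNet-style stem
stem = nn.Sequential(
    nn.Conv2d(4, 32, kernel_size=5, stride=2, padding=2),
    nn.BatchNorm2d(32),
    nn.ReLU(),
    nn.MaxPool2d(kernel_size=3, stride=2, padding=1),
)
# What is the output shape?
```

Input: (7, 4, 160, 160) -> after Conv2d 5x5 stride=2: (7, 32, 80, 80) -> Output: (7, 32, 40, 40)

Answer: (7, 32, 40, 40)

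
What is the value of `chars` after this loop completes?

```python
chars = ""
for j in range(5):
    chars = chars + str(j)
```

Concatenate digits 0 to 4
`chars` takes the values: "" → "0" → "01" → "012" → "0123" → "01234"

Answer: "01234"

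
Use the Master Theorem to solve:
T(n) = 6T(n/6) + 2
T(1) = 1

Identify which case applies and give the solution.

a=6, b=6, f(n)=2. log_6(6) = 1. Since c=0 < 1, Case 1 applies: T(n) = Θ(n^log_b(a)) = O(n).

Answer: O(n) - Case 1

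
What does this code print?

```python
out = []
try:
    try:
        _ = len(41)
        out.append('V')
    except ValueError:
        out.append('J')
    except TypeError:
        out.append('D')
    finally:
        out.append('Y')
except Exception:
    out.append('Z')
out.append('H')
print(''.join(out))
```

Execution trace: 'D' (inner except TypeError) → 'Y' (inner finally) → 'H' (after the try/except). Output: DYH

Answer: DYH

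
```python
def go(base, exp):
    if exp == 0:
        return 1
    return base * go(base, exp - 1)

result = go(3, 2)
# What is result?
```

go(3, 2) = 3 * 3 = 9

Answer: 9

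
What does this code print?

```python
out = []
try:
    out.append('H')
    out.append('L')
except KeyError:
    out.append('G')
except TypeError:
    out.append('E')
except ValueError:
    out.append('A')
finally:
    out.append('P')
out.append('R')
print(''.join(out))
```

Execution trace: 'H' (try body) → 'L' (try body, no exception) → 'P' (finally) → 'R' (after the try/except). Output: HLPR

Answer: HLPR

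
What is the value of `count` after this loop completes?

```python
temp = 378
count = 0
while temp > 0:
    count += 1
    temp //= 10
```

Count digits by repeated division by 10
`count` takes the values: 0 → 1 → 2 → 3

Answer: 3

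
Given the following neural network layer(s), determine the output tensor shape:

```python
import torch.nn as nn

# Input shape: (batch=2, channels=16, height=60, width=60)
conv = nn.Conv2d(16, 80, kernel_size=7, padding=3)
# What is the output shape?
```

Input: (2, 16, 60, 60) -> Output: (2, 80, 60, 60)

Answer: (2, 80, 60, 60)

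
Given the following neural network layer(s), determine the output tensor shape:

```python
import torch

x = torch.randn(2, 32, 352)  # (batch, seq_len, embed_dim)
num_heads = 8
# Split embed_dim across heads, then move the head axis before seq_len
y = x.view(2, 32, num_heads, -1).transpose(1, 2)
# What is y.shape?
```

Input: (2, 32, 352) -> head_dim = 352 // 8 = 44; after view: (2, 32, 8, 44) -> after transpose(1, 2): (2, 8, 32, 44) -> Output: (2, 8, 32, 44)

Answer: (2, 8, 32, 44)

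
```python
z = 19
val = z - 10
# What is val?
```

Trace:
`z = 19` → z = 19
`val = z - 10` → val = 9
So val = 9

Answer: 9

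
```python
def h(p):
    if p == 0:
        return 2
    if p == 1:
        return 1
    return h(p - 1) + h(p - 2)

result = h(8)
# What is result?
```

Build up from base cases: h(0)=2, h(1)=1, h(2)=3, h(3)=4, h(4)=7, h(5)=11, h(6)=18, ..., h(8)=47

Answer: 47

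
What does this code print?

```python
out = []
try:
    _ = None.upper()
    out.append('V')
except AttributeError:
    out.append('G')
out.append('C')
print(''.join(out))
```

Execution trace: 'G' (except AttributeError) → 'C' (after the try/except). Output: GC

Answer: GC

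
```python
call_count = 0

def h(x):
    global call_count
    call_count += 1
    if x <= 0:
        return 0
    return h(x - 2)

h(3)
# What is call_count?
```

Linear recursion stepping by 2: 3 calls from x=3 down to ≤0.

Answer: 3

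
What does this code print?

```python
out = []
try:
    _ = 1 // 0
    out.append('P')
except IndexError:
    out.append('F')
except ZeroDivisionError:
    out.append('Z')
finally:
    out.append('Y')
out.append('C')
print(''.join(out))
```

Execution trace: 'Z' (except ZeroDivisionError) → 'Y' (finally) → 'C' (after the try/except). Output: ZYC

Answer: ZYC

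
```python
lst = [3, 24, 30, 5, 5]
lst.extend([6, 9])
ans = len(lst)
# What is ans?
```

Trace:
`lst = [3, 24, 30, 5, 5]` → lst = [3, 24, 30, 5, 5]
`lst.extend([6, 9])` → lst = [3, 24, 30, 5, 5, 6, 9]
`ans = len(lst)` → ans = 7
So ans = 7

Answer: 7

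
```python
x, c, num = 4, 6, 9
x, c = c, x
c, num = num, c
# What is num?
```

Trace:
`x, c, num = 4, 6, 9` → x = 4; c = 6; num = 9
`x, c = c, x` → x = 6; c = 4
`c, num = num, c` → c = 9; num = 4
So num = 4

Answer: 4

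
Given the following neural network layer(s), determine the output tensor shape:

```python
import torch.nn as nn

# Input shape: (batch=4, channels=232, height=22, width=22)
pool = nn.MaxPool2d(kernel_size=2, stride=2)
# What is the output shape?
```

Input: (4, 232, 22, 22) -> Output: (4, 232, 11, 11)

Answer: (4, 232, 11, 11)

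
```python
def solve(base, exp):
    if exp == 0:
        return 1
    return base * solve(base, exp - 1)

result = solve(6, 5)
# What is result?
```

solve(6, 5) = 6 * 6 * 6 * 6 * 6 = 7776

Answer: 7776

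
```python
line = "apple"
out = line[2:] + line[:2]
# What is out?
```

Trace:
`line = "apple"` → line = 'apple'
`out = line[2:] + line[:2]` → out = 'pleap'
So out = 'pleap'

Answer: 'pleap'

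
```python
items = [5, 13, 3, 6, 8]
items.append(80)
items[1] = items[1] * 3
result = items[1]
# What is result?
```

Trace:
`items = [5, 13, 3, 6, 8]` → items = [5, 13, 3, 6, 8]
`items.append(80)` → items = [5, 13, 3, 6, 8, 80]
`items[1] = items[1] * 3` → items = [5, 39, 3, 6, 8, 80]
`result = items[1]` → result = 39
So result = 39

Answer: 39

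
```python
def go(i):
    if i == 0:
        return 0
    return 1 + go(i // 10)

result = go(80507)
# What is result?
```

Count of digits of 80507: 5

Answer: 5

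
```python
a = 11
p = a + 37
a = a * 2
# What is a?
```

Trace:
`a = 11` → a = 11
`p = a + 37` → p = 48
`a = a * 2` → a = 22
So a = 22

Answer: 22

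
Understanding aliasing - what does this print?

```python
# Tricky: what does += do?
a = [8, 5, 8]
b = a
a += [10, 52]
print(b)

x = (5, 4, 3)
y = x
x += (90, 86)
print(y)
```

Key concept: += behavior differs for mutable vs immutable.
Step by step:
`a = [8, 5, 8]` → a = [8, 5, 8]
`b = a` → b = [8, 5, 8] (same object as a)
`a += [10, 52]` → a = [8, 5, 8, 10, 52] (same object as b); b = [8, 5, 8, 10, 52] (same object as a)
`print(b)` → prints [8, 5, 8, 10, 52]
`x = (5, 4, 3)` → x = (5, 4, 3)
`y = x` → y = (5, 4, 3)
`x += (90, 86)` → x = (5, 4, 3, 90, 86)
`print(y)` → prints (5, 4, 3)

Answer:
[8, 5, 8, 10, 52]
(5, 4, 3)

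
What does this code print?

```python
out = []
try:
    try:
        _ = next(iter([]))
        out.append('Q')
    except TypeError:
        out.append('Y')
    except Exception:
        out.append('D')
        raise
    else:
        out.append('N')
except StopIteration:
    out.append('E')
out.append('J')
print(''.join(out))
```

Execution trace: 'D' (inner except Exception) → 'E' (outer except StopIteration) → 'J' (after the try/except). Output: DEJ

Answer: DEJ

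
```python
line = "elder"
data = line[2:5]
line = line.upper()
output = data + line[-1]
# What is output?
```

Trace:
`line = "elder"` → line = 'elder'
`data = line[2:5]` → data = 'der'
`line = line.upper()` → line = 'ELDER'
`output = data + line[-1]` → output = 'derR'
So output = 'derR'

Answer: 'derR'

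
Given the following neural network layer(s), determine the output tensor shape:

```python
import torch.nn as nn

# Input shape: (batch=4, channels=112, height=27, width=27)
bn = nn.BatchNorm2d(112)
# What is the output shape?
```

Input: (4, 112, 27, 27) -> Output: (4, 112, 27, 27)

Answer: (4, 112, 27, 27)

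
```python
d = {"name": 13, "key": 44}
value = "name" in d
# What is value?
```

Trace:
`d = {"name": 13, "key": 44}` → d = {'name': 13, 'key': 44}
`value = "name" in d` → value = True
So value = True

Answer: True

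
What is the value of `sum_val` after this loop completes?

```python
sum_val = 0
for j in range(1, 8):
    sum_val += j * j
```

Sum of squares 1² to 7² = 140
`sum_val` takes the values: 0 → 1 → 5 → 14 → 30 → 55 → 91 → 140

Answer: 140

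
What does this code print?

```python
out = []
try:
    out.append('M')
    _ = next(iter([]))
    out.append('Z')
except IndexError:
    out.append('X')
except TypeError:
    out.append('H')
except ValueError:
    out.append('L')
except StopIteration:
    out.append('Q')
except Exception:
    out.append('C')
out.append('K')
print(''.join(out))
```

Execution trace: 'M' (try body) → 'Q' (except StopIteration) → 'K' (after the try/except). Output: MQK

Answer: MQK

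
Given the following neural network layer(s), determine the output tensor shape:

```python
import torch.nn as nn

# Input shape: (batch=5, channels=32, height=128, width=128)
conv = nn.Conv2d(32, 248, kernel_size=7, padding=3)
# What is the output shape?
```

Input: (5, 32, 128, 128) -> Output: (5, 248, 128, 128)

Answer: (5, 248, 128, 128)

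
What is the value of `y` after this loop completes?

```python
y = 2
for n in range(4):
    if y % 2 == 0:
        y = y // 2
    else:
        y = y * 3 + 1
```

Collatz-style transformation from 2
`y` takes the values: 2 → 1 → 4 → 2 → 1

Answer: 1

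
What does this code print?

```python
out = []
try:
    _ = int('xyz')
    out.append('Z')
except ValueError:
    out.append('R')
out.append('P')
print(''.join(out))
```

Execution trace: 'R' (except ValueError) → 'P' (after the try/except). Output: RP

Answer: RP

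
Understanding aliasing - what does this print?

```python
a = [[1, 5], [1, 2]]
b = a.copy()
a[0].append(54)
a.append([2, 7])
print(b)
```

Key concept: shallow copy with nested lists.
Step by step:
`a = [[1, 5], [1, 2]]` → a = [[1, 5], [1, 2]]
`b = a.copy()` → b = [[1, 5], [1, 2]]
`a[0].append(54)` → a = [[1, 5, 54], [1, 2]]; b = [[1, 5, 54], [1, 2]]
`a.append([2, 7])` → a = [[1, 5, 54], [1, 2], [2, 7]]
`print(b)` → prints [[1, 5, 54], [1, 2]]

Answer: [[1, 5, 54], [1, 2]]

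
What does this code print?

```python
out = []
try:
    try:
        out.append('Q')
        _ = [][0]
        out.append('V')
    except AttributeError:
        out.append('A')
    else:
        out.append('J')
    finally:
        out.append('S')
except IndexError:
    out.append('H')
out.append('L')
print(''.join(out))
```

Execution trace: 'Q' (try body) → 'S' (finally) → 'H' (outer except IndexError) → 'L' (after the try/except). Output: QSHL

Answer: QSHL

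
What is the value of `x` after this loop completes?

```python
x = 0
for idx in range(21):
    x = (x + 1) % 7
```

Increment mod 7, 21 times = 0
`x` takes the values: 0 → 1 → 2 → 3 → 4 → 5 → 6 → 0 → 1 → 2 → 3 → 4 → 5 → 6 → 0 → 1 → 2 → 3 → 4 → 5 → 6 → 0

Answer: 0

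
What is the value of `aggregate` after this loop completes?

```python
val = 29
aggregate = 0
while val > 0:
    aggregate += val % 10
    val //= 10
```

Sum digits of 29
`aggregate` takes the values: 0 → 9 → 11

Answer: 11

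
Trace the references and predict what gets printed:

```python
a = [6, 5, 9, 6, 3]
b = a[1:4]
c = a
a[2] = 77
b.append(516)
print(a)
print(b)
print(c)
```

Key concept: slice vs alias.
Step by step:
`a = [6, 5, 9, 6, 3]` → a = [6, 5, 9, 6, 3]
`b = a[1:4]` → b = [5, 9, 6]
`c = a` → c = [6, 5, 9, 6, 3] (same object as a)
`a[2] = 77` → a = [6, 5, 77, 6, 3] (same object as c); c = [6, 5, 77, 6, 3] (same object as a)
`b.append(516)` → b = [5, 9, 6, 516]
`print(a)` → prints [6, 5, 77, 6, 3]
`print(b)` → prints [5, 9, 6, 516]
`print(c)` → prints [6, 5, 77, 6, 3]

Answer:
[6, 5, 77, 6, 3]
[5, 9, 6, 516]
[6, 5, 77, 6, 3]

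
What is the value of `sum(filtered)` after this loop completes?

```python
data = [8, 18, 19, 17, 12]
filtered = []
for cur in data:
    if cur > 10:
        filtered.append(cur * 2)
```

Sum of doubled values > 10
`filtered` takes the values: [] → [36] → [36, 38] → [36, 38, 34] → [36, 38, 34, 24]
So `sum(filtered)` = 132

Answer: 132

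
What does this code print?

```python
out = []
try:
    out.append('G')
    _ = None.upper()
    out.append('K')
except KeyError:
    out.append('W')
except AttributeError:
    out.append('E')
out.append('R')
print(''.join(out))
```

Execution trace: 'G' (try body) → 'E' (except AttributeError) → 'R' (after the try/except). Output: GER

Answer: GER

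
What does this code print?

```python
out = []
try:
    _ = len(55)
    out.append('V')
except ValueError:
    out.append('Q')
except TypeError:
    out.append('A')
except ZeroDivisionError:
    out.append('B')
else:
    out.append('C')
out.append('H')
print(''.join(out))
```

Execution trace: 'A' (except TypeError) → 'H' (after the try/except). Output: AH

Answer: AH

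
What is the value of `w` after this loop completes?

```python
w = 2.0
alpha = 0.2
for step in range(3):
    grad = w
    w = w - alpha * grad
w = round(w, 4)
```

Gradient descent: w = 2.0 * (1 - 0.2)^3
`w` takes the values: 2.0 → 1.6 → 1.28 → 1.024

Answer: 1.024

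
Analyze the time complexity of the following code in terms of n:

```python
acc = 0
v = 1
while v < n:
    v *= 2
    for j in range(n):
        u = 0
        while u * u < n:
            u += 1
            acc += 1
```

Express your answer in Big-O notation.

Each loop level contributes: log n × n × √n. Multiplying the contributions gives O(n√n log n).

Answer: O(n√n log n)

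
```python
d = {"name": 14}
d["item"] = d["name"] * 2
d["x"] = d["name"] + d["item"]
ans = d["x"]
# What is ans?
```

Trace:
`d = {"name": 14}` → d = {'name': 14}
`d["item"] = d["name"] * 2` → d = {'name': 14, 'item': 28}
`d["x"] = d["name"] + d["item"]` → d = {'name': 14, 'item': 28, 'x': 42}
`ans = d["x"]` → ans = 42
So ans = 42

Answer: 42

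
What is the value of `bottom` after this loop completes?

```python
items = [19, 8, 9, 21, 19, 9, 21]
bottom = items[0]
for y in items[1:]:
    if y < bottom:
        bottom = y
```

Minimum of [19, 8, 9, 21, 19, 9, 21]
`bottom` takes the values: 19 → 8

Answer: 8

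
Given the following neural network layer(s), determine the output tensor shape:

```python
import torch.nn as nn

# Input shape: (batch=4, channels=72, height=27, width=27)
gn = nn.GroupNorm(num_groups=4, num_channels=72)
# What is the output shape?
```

Input: (4, 72, 27, 27) -> Output: (4, 72, 27, 27)

Answer: (4, 72, 27, 27)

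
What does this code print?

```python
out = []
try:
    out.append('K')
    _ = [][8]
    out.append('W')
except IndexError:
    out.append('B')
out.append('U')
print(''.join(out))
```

Execution trace: 'K' (try body) → 'B' (except IndexError) → 'U' (after the try/except). Output: KBU

Answer: KBU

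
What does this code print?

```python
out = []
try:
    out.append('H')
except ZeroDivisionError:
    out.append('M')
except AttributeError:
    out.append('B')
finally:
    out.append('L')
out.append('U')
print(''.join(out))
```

Execution trace: 'H' (try body, no exception) → 'L' (finally) → 'U' (after the try/except). Output: HLU

Answer: HLU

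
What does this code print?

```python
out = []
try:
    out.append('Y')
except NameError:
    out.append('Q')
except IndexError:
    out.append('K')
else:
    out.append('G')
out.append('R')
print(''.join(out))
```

Execution trace: 'Y' (try body, no exception) → 'G' (else) → 'R' (after the try/except). Output: YGR

Answer: YGR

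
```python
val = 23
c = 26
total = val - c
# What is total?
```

Trace:
`val = 23` → val = 23
`c = 26` → c = 26
`total = val - c` → total = -3
So total = -3

Answer: -3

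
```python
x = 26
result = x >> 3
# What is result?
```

Trace:
`x = 26` → x = 26
`result = x >> 3` → result = 3
So result = 3

Answer: 3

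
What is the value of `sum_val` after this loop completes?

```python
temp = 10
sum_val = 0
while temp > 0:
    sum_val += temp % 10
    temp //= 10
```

Sum digits of 10
`sum_val` takes the values: 0 → 1

Answer: 1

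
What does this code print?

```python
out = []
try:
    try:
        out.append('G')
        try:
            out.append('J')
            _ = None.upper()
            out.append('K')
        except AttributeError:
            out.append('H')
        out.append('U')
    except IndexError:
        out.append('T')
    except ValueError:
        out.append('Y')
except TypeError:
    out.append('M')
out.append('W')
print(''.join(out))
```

Execution trace: 'G' (try body) → 'J' (inner try body) → 'H' (inner except AttributeError) → 'U' (try body, no exception) → 'W' (after the try/except). Output: GJHUW

Answer: GJHUW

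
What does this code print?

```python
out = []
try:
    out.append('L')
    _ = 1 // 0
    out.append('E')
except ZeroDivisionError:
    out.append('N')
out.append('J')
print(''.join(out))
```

Execution trace: 'L' (try body) → 'N' (except ZeroDivisionError) → 'J' (after the try/except). Output: LNJ

Answer: LNJ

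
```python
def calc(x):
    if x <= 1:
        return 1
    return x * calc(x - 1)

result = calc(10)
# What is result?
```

calc(10) = 10 * 9 * 8 * 7 * 6 * 5 * 4 * 3 * 2 * 1 = 3628800

Answer: 3628800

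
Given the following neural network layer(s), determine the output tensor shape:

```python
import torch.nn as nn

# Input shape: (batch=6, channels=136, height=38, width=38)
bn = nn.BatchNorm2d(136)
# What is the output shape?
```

Input: (6, 136, 38, 38) -> Output: (6, 136, 38, 38)

Answer: (6, 136, 38, 38)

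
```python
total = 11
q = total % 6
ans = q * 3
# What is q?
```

Trace:
`total = 11` → total = 11
`q = total % 6` → q = 5
`ans = q * 3` → ans = 15
So q = 5

Answer: 5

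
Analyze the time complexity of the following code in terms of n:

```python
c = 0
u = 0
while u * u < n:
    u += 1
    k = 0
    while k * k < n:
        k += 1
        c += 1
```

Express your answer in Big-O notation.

Each loop level contributes: √n × √n. Multiplying the contributions gives O(n).

Answer: O(n)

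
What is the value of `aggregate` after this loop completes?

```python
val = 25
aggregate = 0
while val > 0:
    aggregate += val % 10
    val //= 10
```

Sum digits of 25
`aggregate` takes the values: 0 → 5 → 7

Answer: 7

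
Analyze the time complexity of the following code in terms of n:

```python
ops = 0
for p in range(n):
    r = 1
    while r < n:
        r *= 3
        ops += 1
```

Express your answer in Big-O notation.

Each loop level contributes: n × log n. Multiplying the contributions gives O(n log n).

Answer: O(n log n)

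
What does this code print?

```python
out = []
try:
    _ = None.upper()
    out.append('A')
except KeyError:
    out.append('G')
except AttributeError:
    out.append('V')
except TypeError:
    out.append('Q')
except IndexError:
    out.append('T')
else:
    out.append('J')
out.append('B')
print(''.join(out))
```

Execution trace: 'V' (except AttributeError) → 'B' (after the try/except). Output: VB

Answer: VB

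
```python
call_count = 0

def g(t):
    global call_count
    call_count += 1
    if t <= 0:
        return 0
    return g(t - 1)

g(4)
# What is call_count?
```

Linear recursion stepping by 1: 5 calls from t=4 down to ≤0.

Answer: 5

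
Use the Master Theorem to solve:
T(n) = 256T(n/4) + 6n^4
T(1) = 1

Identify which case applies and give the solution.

a=256, b=4, f(n)=6n^4. log_4(256) = 4. Since c=4 = 4, Case 2 applies: T(n) = Θ(n^log_b(a) · log n) = O(n^4 log n).

Answer: O(n^4 log n) - Case 2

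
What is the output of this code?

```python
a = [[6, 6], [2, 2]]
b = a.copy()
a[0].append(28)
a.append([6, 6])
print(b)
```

Key concept: shallow copy with nested lists.
Step by step:
`a = [[6, 6], [2, 2]]` → a = [[6, 6], [2, 2]]
`b = a.copy()` → b = [[6, 6], [2, 2]]
`a[0].append(28)` → a = [[6, 6, 28], [2, 2]]; b = [[6, 6, 28], [2, 2]]
`a.append([6, 6])` → a = [[6, 6, 28], [2, 2], [6, 6]]
`print(b)` → prints [[6, 6, 28], [2, 2]]

Answer: [[6, 6, 28], [2, 2]]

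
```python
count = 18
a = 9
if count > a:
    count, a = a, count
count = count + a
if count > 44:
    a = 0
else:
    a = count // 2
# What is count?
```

Trace:
`count = 18` → count = 18
`a = 9` → a = 9
`if count > a: ...` → count > a is True → count = 9; a = 18
`count = count + a` → count = 27
`if count > 44: ...` → count > 44 is False, take else branch → a = 13
So count = 27

Answer: 27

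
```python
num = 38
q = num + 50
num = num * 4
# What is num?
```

Trace:
`num = 38` → num = 38
`q = num + 50` → q = 88
`num = num * 4` → num = 152
So num = 152

Answer: 152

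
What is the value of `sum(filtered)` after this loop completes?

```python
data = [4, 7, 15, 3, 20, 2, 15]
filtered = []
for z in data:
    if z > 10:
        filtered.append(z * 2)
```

Sum of doubled values > 10
`filtered` takes the values: [] → [30] → [30, 40] → [30, 40, 30]
So `sum(filtered)` = 100

Answer: 100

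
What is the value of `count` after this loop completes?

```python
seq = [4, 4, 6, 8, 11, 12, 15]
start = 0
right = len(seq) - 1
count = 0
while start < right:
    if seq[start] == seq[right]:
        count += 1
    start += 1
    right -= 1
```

Count matching pairs from ends
`count` takes the values: 0

Answer: 0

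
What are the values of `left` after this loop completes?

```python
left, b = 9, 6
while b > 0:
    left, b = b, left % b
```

GCD of 9 and 6
`left` takes the values: 9 → 6 → 3

Answer: 3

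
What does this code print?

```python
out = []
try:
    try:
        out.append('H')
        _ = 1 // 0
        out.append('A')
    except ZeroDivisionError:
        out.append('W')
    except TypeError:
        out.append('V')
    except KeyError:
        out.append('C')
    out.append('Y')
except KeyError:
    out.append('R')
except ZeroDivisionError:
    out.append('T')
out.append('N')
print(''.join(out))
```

Execution trace: 'H' (inner try body) → 'W' (inner except ZeroDivisionError) → 'Y' (try body, no exception) → 'N' (after the try/except). Output: HWYN

Answer: HWYN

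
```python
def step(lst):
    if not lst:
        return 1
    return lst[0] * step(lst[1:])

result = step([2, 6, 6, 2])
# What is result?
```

Product over [2, 6, 6, 2] = 2 * 6 * 6 * 2 = 144

Answer: 144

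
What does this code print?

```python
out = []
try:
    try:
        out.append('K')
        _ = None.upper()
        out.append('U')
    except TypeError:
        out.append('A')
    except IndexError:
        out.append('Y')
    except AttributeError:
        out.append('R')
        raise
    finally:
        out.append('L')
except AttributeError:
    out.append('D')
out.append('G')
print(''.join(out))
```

Execution trace: 'K' (inner try body) → 'R' (inner except AttributeError) → 'L' (inner finally) → 'D' (outer except AttributeError) → 'G' (after the try/except). Output: KRLDG

Answer: KRLDG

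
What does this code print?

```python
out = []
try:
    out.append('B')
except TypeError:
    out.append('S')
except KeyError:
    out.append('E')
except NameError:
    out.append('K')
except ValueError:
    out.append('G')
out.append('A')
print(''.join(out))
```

Execution trace: 'B' (try body, no exception) → 'A' (after the try/except). Output: BA

Answer: BA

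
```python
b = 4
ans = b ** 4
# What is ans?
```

Trace:
`b = 4` → b = 4
`ans = b ** 4` → ans = 256
So ans = 256

Answer: 256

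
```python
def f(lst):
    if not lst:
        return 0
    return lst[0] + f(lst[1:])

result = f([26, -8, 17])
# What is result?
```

26 + (-8) + 17 + 0 = 35

Answer: 35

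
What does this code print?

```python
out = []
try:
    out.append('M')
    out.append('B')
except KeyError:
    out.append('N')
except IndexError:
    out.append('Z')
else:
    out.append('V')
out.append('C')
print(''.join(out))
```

Execution trace: 'M' (try body) → 'B' (try body, no exception) → 'V' (else) → 'C' (after the try/except). Output: MBVC

Answer: MBVC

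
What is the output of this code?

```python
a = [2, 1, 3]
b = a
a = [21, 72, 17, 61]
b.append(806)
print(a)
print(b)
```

Key concept: rebinding vs mutation: a is rebound to a new list, b still points at the original.
Step by step:
`a = [2, 1, 3]` → a = [2, 1, 3]
`b = a` → b = [2, 1, 3] (same object as a)
`a = [21, 72, 17, 61]` → a = [21, 72, 17, 61]
`b.append(806)` → b = [2, 1, 3, 806]
`print(a)` → prints [21, 72, 17, 61]
`print(b)` → prints [2, 1, 3, 806]

Answer:
[21, 72, 17, 61]
[2, 1, 3, 806]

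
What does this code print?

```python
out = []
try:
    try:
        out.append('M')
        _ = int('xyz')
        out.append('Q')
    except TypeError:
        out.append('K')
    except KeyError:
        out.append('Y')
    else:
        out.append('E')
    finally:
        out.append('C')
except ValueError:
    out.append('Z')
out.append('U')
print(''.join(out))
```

Execution trace: 'M' (try body) → 'C' (finally) → 'Z' (outer except ValueError) → 'U' (after the try/except). Output: MCZU

Answer: MCZU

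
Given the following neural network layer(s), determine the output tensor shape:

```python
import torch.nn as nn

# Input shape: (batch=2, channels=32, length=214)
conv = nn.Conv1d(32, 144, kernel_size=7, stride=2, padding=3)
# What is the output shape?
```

Input: (2, 32, 214) -> Output: (2, 144, 107)

Answer: (2, 144, 107)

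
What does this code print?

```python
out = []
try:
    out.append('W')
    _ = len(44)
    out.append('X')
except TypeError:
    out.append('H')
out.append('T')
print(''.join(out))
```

Execution trace: 'W' (try body) → 'H' (except TypeError) → 'T' (after the try/except). Output: WHT

Answer: WHT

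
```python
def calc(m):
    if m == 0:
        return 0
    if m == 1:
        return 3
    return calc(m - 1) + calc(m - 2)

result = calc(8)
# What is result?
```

Build up from base cases: calc(0)=0, calc(1)=3, calc(2)=3, calc(3)=6, calc(4)=9, calc(5)=15, calc(6)=24, ..., calc(8)=63

Answer: 63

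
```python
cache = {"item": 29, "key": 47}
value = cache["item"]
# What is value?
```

Trace:
`cache = {"item": 29, "key": 47}` → cache = {'item': 29, 'key': 47}
`value = cache["item"]` → value = 29
So value = 29

Answer: 29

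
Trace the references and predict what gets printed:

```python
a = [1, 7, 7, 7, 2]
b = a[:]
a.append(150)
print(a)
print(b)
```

Key concept: slice [:] creates copy.
Step by step:
`a = [1, 7, 7, 7, 2]` → a = [1, 7, 7, 7, 2]
`b = a[:]` → b = [1, 7, 7, 7, 2]
`a.append(150)` → a = [1, 7, 7, 7, 2, 150]
`print(a)` → prints [1, 7, 7, 7, 2, 150]
`print(b)` → prints [1, 7, 7, 7, 2]

Answer:
[1, 7, 7, 7, 2, 150]
[1, 7, 7, 7, 2]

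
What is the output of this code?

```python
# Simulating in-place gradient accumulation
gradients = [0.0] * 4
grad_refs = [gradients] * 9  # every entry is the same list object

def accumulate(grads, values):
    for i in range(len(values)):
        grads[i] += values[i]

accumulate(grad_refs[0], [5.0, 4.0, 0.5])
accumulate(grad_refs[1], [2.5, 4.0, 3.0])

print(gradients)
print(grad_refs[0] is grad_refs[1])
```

Key concept: gradient accumulation aliasing.
Step by step:
`gradients = [0.0] * 4` → gradients = [0.0, 0.0, 0.0, 0.0]
`grad_refs = [gradients] * 9` → grad_refs = [[0.0, 0.0, 0.0, 0.0], [0.0, 0.0, 0.0, 0.0], [0.0, 0.0, 0.0, 0.0], [0.0, 0.0, 0.0, 0.0], [0.0, 0.0, 0.0, 0.0], [0.0, 0.0, 0.0, 0.0], [0.0, 0.0, 0.0, 0.0], [0.0, 0.0, 0.0, 0.0], [0.0, 0.0, 0.0, 0.0]]
`accumulate(grad_refs[0], [5.0, 4.0, 0.5])` → gradients = [5.0, 4.0, 0.5, 0.0]; grad_refs = [[5.0, 4.0, 0.5, 0.0], [5.0, 4.0, 0.5, 0.0], [5.0, 4.0, 0.5, 0.0], [5.0, 4.0, 0.5, 0.0], [5.0, 4.0, 0.5, 0.0], [5.0, 4.0, 0.5, 0.0], [5.0, 4.0, 0.5, 0.0], [5.0, 4.0, 0.5, 0.0], [5.0, 4.0, 0.5, 0.0]]
`accumulate(grad_refs[1], [2.5, 4.0, 3.0])` → gradients = [7.5, 8.0, 3.5, 0.0]; grad_refs = [[7.5, 8.0, 3.5, 0.0], [7.5, 8.0, 3.5, 0.0], [7.5, 8.0, 3.5, 0.0], [7.5, 8.0, 3.5, 0.0], [7.5, 8.0, 3.5, 0.0], [7.5, 8.0, 3.5, 0.0], [7.5, 8.0, 3.5, 0.0], [7.5, 8.0, 3.5, 0.0], [7.5, 8.0, 3.5, 0.0]]
`print(gradients)` → prints [7.5, 8.0, 3.5, 0.0]
`print(grad_refs[0] is grad_refs[1])` → prints True

Answer:
[7.5, 8.0, 3.5, 0.0]
True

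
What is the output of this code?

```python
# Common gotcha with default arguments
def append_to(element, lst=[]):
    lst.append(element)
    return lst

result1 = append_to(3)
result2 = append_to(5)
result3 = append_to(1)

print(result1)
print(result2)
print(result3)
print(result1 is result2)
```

Key concept: mutable default argument gotcha.
Step by step:
`result1 = append_to(3)` → result1 = [3]
`result2 = append_to(5)` → result1 = [3, 5] (same object as result2); result2 = [3, 5] (same object as result1)
`result3 = append_to(1)` → result1 = [3, 5, 1] (same object as result2, result3); result2 = [3, 5, 1] (same object as result1, result3); result3 = [3, 5, 1] (same object as result1, result2)
`print(result1)` → prints [3, 5, 1]
`print(result2)` → prints [3, 5, 1]
`print(result3)` → prints [3, 5, 1]
`print(result1 is result2)` → prints True

Answer:
[3, 5, 1]
[3, 5, 1]
[3, 5, 1]
True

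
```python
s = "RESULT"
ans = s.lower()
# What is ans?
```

Trace:
`s = "RESULT"` → s = 'RESULT'
`ans = s.lower()` → ans = 'result'
So ans = 'result'

Answer: 'result'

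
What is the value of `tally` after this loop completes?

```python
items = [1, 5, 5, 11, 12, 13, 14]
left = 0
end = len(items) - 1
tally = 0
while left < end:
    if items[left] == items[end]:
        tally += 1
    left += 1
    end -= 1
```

Count matching pairs from ends
`tally` takes the values: 0

Answer: 0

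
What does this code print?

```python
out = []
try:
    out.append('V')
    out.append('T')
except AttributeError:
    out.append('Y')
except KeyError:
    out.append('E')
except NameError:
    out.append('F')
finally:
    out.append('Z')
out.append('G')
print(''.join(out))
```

Execution trace: 'V' (try body) → 'T' (try body, no exception) → 'Z' (finally) → 'G' (after the try/except). Output: VTZG

Answer: VTZG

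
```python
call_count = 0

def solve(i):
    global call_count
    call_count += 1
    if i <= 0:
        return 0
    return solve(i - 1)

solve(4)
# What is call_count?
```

Linear recursion stepping by 1: 5 calls from i=4 down to ≤0.

Answer: 5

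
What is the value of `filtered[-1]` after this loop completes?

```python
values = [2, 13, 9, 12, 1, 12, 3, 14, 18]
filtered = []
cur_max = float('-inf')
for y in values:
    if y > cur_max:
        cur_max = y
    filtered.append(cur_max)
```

Running max ends at 18
`filtered` takes the values: [] → [2] → [2, 13] → [2, 13, 13] → [2, 13, 13, 13] → [2, 13, 13, 13, 13] → [2, 13, 13, 13, 13, 13] → [2, 13, 13, 13, 13, 13, 13] → [2, 13, 13, 13, 13, 13, 13, 14] → [2, 13, 13, 13, 13, 13, 13, 14, 18]
So `filtered[-1]` = 18

Answer: 18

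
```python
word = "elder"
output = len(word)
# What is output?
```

Trace:
`word = "elder"` → word = 'elder'
`output = len(word)` → output = 5
So output = 5

Answer: 5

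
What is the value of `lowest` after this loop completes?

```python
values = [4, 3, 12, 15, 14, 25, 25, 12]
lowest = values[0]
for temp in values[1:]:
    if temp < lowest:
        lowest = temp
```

Minimum of [4, 3, 12, 15, 14, 25, 25, 12]
`lowest` takes the values: 4 → 3

Answer: 3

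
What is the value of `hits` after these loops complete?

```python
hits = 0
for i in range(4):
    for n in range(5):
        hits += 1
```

4 * 5 = 20
`hits` takes the values: 0 → 1 → 2 → 3 → 4 → 5 → 6 → 7 → 8 → 9 → 10 → 11 → 12 → 13 → 14 → 15 → 16 → 17 → 18 → 19 → 20

Answer: 20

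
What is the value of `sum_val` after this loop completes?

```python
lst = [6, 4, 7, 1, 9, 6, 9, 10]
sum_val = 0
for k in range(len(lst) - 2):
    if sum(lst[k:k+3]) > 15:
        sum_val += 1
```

Count windows with sum > 15
`sum_val` takes the values: 0 → 1 → 2 → 3 → 4 → 5

Answer: 5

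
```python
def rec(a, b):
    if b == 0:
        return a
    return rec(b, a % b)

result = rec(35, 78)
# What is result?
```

rec(35, 78) -> rec(78, 35) -> rec(35, 8) -> rec(8, 3) -> rec(3, 2) -> rec(2, 1) -> rec(1, 0) -> 1

Answer: 1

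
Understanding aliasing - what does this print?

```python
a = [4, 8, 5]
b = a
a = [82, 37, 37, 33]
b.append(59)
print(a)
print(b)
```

Key concept: rebinding vs mutation: a is rebound to a new list, b still points at the original.
Step by step:
`a = [4, 8, 5]` → a = [4, 8, 5]
`b = a` → b = [4, 8, 5] (same object as a)
`a = [82, 37, 37, 33]` → a = [82, 37, 37, 33]
`b.append(59)` → b = [4, 8, 5, 59]
`print(a)` → prints [82, 37, 37, 33]
`print(b)` → prints [4, 8, 5, 59]

Answer:
[82, 37, 37, 33]
[4, 8, 5, 59]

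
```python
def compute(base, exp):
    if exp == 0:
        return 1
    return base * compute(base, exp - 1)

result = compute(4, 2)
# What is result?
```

compute(4, 2) = 4 * 4 = 16

Answer: 16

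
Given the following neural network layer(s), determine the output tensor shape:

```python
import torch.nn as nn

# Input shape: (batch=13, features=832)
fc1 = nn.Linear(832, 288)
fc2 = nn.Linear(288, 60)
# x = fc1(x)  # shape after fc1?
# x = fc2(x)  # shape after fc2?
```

Input: (13, 832) -> after fc1: (13, 288) -> Output: (13, 60)

Answer: (13, 60)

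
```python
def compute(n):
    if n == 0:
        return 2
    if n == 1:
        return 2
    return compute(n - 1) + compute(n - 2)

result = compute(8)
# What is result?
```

Build up from base cases: compute(0)=2, compute(1)=2, compute(2)=4, compute(3)=6, compute(4)=10, compute(5)=16, compute(6)=26, ..., compute(8)=68

Answer: 68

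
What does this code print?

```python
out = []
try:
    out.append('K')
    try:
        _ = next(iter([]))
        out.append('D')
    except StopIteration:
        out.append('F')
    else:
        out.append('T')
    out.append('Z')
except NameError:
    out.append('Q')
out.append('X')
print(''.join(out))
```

Execution trace: 'K' (try body) → 'F' (inner except StopIteration) → 'Z' (try body, no exception) → 'X' (after the try/except). Output: KFZX

Answer: KFZX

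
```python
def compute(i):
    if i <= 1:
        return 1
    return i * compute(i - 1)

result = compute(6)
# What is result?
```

compute(6) = 6 * 5 * 4 * 3 * 2 * 1 = 720

Answer: 720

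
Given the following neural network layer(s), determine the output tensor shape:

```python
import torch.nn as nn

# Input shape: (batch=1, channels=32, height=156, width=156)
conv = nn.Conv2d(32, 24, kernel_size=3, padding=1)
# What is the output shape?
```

Input: (1, 32, 156, 156) -> Output: (1, 24, 156, 156)

Answer: (1, 24, 156, 156)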